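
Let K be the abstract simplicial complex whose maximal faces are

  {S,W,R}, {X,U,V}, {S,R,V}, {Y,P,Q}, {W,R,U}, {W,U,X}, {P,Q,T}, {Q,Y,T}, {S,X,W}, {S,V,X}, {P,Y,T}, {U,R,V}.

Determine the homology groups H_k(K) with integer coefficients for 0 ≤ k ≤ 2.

H_0 ≅ Z^2,  H_1 = 0,  H_2 ≅ Z^2.

Fix the vertex order P < Q < R < S < T < U < V < W < X < Y and write every simplex with vertices in increasing order. Then dim K = 2 and the simplices of K are:

  0-simplices (10): P, Q, R, S, T, U, V, W, X, Y
  1-simplices (18): PQ, PT, PY, QT, QY, RS, RU, RV, RW, SV, SW, SX, TY, UV, UW, UX, VX, WX
  2-simplices (12): PQT, PQY, PTY, QTY, RSV, RSW, RUV, RUW, SVX, SWX, UVX, UWX

so the chain groups are C_0 ≅ Z^10, C_1 ≅ Z^18, C_2 ≅ Z^12.

Boundary ∂_1: C_1 → C_0 sends each edge [p,q] (with p < q) to q − p. For instance
  ∂RU = U − R.
The 10×18 boundary matrix has rank 8 and Smith normal form diag(1,1,1,1,1,1,1,1).

The boundary map ∂_2: C_2 → C_1 sends each 2-simplex [p,q,r] to [q,r] − [p,r] + [p,q]. For instance
  ∂PQT = QT − PT + PQ,
  ∂SWX = WX − SX + SW.
As a 18×12 matrix over Z this has rank 10, with invariant factors (1,1,1,1,1,1,1,1,1,1).

Computing H_k = (kernel of ∂_k) / (image of ∂_{k+1}):

  H_0: rank C_0 − rank ∂_1 = 10 − 8 = 2, and the invariant factors of ∂_1 are all 1, so H_0 = Z^2.
  H_1: rank ker ∂_1 − rank ∂_2 = (18 − 8) − 10 = 0, and the invariant factors of ∂_2 are all 1, so H_1 = 0.
  H_2: rank ker ∂_2 − rank ∂_3 = (12 − 10) − 0 = 2, and there is no ∂_3, so H_2 = Z^2.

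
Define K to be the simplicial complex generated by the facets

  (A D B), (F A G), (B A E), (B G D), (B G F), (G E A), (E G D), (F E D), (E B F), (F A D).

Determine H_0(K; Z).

Order the vertices as A < B < D < E < F < G. Listing each simplex with vertices in this order, K has dimension 2 with simplices:

  0-simplices (6): A, B, D, E, F, G
  1-simplices (15): AB, AD, AE, AF, AG, BD, BE, BF, BG, DE, DF, DG, EF, EG, FG
  2-simplices (10): ABD, ABE, ADF, AEG, AFG, BDG, BEF, BFG, DEF, DEG

so the chain groups are C_0 ≅ Z^6, C_1 ≅ Z^15, C_2 ≅ Z^10.

Boundary ∂_1: C_1 → C_0 maps an edge to its endpoints' difference, ∂[p,q] = q − p. For instance
  ∂EG = G − E.
The 6×15 boundary matrix has rank 5 and Smith normal form diag(1,1,1,1,1).

Boundary ∂_2: C_2 → C_1 sends each 2-simplex [p,q,r] to [q,r] − [p,r] + [p,q]. For instance
  ∂ABD = BD − AD + AB,
  ∂DEF = EF − DF + DE.
This gives a 15×10 integer matrix of rank 10; reducing to Smith normal form yields diagonal entries (1,1,1,1,1,1,1,1,1,2).

Reading off H_k = ker ∂_k / im ∂_{k+1}:

  H_0: rank C_0 − rank ∂_1 = 6 − 5 = 1, and the invariant factors of ∂_1 are all 1, so H_0 ≅ Z.

H_0 ≅ Z.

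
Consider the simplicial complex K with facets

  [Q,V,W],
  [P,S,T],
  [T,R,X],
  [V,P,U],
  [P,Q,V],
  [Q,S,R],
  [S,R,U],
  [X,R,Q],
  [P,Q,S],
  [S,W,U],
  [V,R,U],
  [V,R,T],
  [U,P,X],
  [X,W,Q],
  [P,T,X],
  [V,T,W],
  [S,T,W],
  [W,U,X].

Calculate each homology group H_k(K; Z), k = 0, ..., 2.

Take the total order P < Q < R < S < T < U < V < W < X on the vertex set. Then K (dimension 2) consists of the simplices:

  0-simplices (9): P, Q, R, S, T, U, V, W, X
  1-simplices (27): PQ, PS, PT, PU, PV, PX, QR, QS, QV, QW, QX, RS, RT, RU, RV, RX, ST, SU, SW, TV, TW, TX, UV, UW, UX, VW, WX
  2-simplices (18): PQS, PQV, PST, PTX, PUV, PUX, QRS, QRX, QVW, QWX, RSU, RTV, RTX, RUV, STW, SUW, TVW, UWX

so the chain groups are C_0 ≅ Z^9, C_1 ≅ Z^27, C_2 ≅ Z^18.

Boundary ∂_1: C_1 → C_0 maps an edge to its endpoints' difference, ∂[p,q] = q − p. For instance
  ∂VW = W − V.
This gives a 9×27 integer matrix of rank 8; reducing to Smith normal form yields diagonal entries (1,1,1,1,1,1,1,1).

The boundary map ∂_2: C_2 → C_1 acts by ∂[p,q,r] = [q,r] − [p,r] + [p,q]. For instance
  ∂RTV = TV − RV + RT,
  ∂PUX = UX − PX + PU.
This gives a 27×18 integer matrix of rank 17; reducing to Smith normal form yields diagonal entries (1,1,1,1,1,1,1,1,1,1,1,1,1,1,1,1,1).

Reading off H_k = ker ∂_k / im ∂_{k+1}:

  H_0: rank C_0 − rank ∂_1 = 9 − 8 = 1, and the invariant factors of ∂_1 are all 1, so H_0 ≅ Z.
  H_1: rank ker ∂_1 − rank ∂_2 = (27 − 8) − 17 = 2, and the invariant factors of ∂_2 are all 1, so H_1 ≅ Z^2.
  H_2: rank ker ∂_2 − rank ∂_3 = (18 − 17) − 0 = 1, and there is no ∂_3, so H_2 ≅ Z.

(K is a triangulation of the torus T^2.)

H_0 ≅ Z,  H_1 ≅ Z^2,  H_2 ≅ Z.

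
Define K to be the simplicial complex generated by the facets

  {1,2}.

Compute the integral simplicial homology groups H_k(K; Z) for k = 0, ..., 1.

H_0 ≅ Z,  H_1 = 0.

K has 2 vertices, 1 edge.
rank ∂_0 = 0, rank ∂_1 = 1 ⇒ b_0 = 2 − 0 − 1 = 1; all invariant factors of ∂_1 are 1 so no torsion. So H_0 ≅ Z.
rank ∂_1 = 1, rank ∂_2 = 0 ⇒ b_1 = 1 − 1 − 0 = 0. So H_1 ≅ 0.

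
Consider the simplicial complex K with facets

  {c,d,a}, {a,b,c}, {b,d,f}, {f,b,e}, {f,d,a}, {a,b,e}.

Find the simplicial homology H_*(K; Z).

K has 6 vertices, 12 edges, 6 triangles.
rank ∂_0 = 0, rank ∂_1 = 5 ⇒ b_0 = 6 − 0 − 5 = 1; all invariant factors of ∂_1 are 1 so no torsion. So H_0 = Z.
rank ∂_1 = 5, rank ∂_2 = 6 ⇒ b_1 = 12 − 5 − 6 = 1; all invariant factors of ∂_2 are 1 so no torsion. So H_1 = Z.
rank ∂_2 = 6, rank ∂_3 = 0 ⇒ b_2 = 6 − 6 − 0 = 0. So H_2 = 0.

H_0 ≅ Z,  H_1 ≅ Z,  H_2 = 0.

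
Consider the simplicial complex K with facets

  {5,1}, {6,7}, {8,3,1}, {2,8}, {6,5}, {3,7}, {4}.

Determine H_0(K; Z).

H_0 ≅ Z^2.

Take the total order 1 < 2 < 3 < 4 < 5 < 6 < 7 < 8 on the vertex set. Then K (dimension 2) consists of the simplices:

  0-simplices (8): [1], [2], [3], [4], [5], [6], [7], [8]
  1-simplices (8): [1,3], [1,5], [1,8], [2,8], [3,7], [3,8], [5,6], [6,7]
  2-simplices (1): [1,3,8]

giving chain groups C_0 ≅ Z^8, C_1 ≅ Z^8, C_2 ≅ Z^1.

The boundary map ∂_1: C_1 → C_0 is given by ∂[p,q] = [q] − [p]. For instance
  ∂[3,8] = [8] − [3].
As a 8×8 matrix over Z this has rank 6, with invariant factors (1,1,1,1,1,1).

Boundary ∂_2: C_2 → C_1 acts by ∂[p,q,r] = [q,r] − [p,r] + [p,q]. For instance
  ∂[1,3,8] = [3,8] − [1,8] + [1,3].
As a 8×1 matrix over Z this has rank 1, with invariant factors (1).

Now H_k = ker ∂_k / im ∂_{k+1}, so:

  H_0: rank C_0 − rank ∂_1 = 8 − 6 = 2, and the invariant factors of ∂_1 are all 1, so H_0 = Z^2.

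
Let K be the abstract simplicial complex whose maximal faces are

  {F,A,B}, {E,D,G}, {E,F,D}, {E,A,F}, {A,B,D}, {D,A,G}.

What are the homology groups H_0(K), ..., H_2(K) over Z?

H_0 = Z,  H_1 = Z,  H_2 = 0.

Take the total order A < B < D < E < F < G on the vertex set. Then K (dimension 2) consists of the simplices:

  0-simplices (6): A, B, D, E, F, G
  1-simplices (12): AB, AD, AE, AF, AG, BD, BF, DE, DF, DG, EF, EG
  2-simplices (6): ABD, ABF, ADG, AEF, DEF, DEG

Hence C_0 ≅ Z^6, C_1 ≅ Z^12, C_2 ≅ Z^6.

The boundary map ∂_1: C_1 → C_0 sends each edge [p,q] (with p < q) to q − p. For instance
  ∂AE = E − A.
As a 6×12 matrix over Z this has rank 5, with invariant factors (1,1,1,1,1).

Boundary ∂_2: C_2 → C_1 sends each 2-simplex [p,q,r] to [q,r] − [p,r] + [p,q]. For instance
  ∂ABF = BF − AF + AB,
  ∂AEF = EF − AF + AE.
As a 12×6 matrix over Z this has rank 6, with invariant factors (1,1,1,1,1,1).

Now H_k = ker ∂_k / im ∂_{k+1}, so:

  H_0: rank C_0 − rank ∂_1 = 6 − 5 = 1, and the invariant factors of ∂_1 are all 1, so H_0 = Z.
  H_1: rank ker ∂_1 − rank ∂_2 = (12 − 5) − 6 = 1, and the invariant factors of ∂_2 are all 1, so H_1 = Z.
  H_2: rank ker ∂_2 − rank ∂_3 = (6 − 6) − 0 = 0, and there is no ∂_3, so H_2 = 0.

As a check, the Euler characteristic is 6 − 12 + 6 = 0, which agrees with 1 − 1 + 0 = 0.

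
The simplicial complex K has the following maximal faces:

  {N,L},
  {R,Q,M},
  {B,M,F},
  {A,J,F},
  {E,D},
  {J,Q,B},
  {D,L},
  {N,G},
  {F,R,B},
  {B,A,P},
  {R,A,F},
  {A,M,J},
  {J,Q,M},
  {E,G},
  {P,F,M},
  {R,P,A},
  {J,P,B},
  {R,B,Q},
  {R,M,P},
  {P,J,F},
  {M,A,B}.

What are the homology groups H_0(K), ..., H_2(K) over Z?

H_0 ≅ Z^2,  H_1 ≅ Z^3,  H_2 ≅ Z.

Take the total order A < B < D < E < F < G < J < L < M < N < P < Q < R on the vertex set. Then K (dimension 2) consists of the simplices:

  0-simplices (13): A, B, D, E, F, G, J, L, M, N, P, Q, R
  1-simplices (29): AB, AF, AJ, AM, AP, AR, BF, BJ, BM, BP, BQ, BR, DE, DL, EG, FJ, FM, FP, FR, GN, JM, JP, JQ, LN, MP, MQ, MR, PR, QR
  2-simplices (16): ABM, ABP, AFJ, AFR, AJM, APR, BFM, BFR, BJP, BJQ, BQR, FJP, FMP, JMQ, MPR, MQR

Hence C_0 ≅ Z^13, C_1 ≅ Z^29, C_2 ≅ Z^16.

∂_1: C_1 → C_0 sends each edge [p,q] (with p < q) to q − p.
The resulting 13×29 matrix has rank 11, and its Smith normal form has invariant factors (1,1,1,1,1,1,1,1,1,1,1).

Boundary ∂_2: C_2 → C_1 sends each 2-simplex [p,q,r] to [q,r] − [p,r] + [p,q]. For instance
  ∂ABP = BP − AP + AB,
  ∂MPR = PR − MR + MP.
As a 29×16 matrix over Z this has rank 15, with invariant factors (1,1,1,1,1,1,1,1,1,1,1,1,1,1,1).

Now H_k = ker ∂_k / im ∂_{k+1}, so:

  H_0: rank C_0 − rank ∂_1 = 13 − 11 = 2, and the invariant factors of ∂_1 are all 1, so H_0 = Z^2.
  H_1: rank ker ∂_1 − rank ∂_2 = (29 − 11) − 15 = 3, and the invariant factors of ∂_2 are all 1, so H_1 = Z^3.
  H_2: rank ker ∂_2 − rank ∂_3 = (16 − 15) − 0 = 1, and there is no ∂_3, so H_2 = Z.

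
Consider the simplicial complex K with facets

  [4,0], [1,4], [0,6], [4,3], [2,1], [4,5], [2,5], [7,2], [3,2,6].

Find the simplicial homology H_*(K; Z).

We work with the vertex ordering 0 < 1 < 2 < 3 < 4 < 5 < 6 < 7. The simplices of K, each written with vertices in increasing order, are:

  0-simplices (8): [0], [1], [2], [3], [4], [5], [6], [7]
  1-simplices (11): [0,4], [0,6], [1,2], [1,4], [2,3], [2,5], [2,6], [2,7], [3,4], [3,6], [4,5]
  2-simplices (1): [2,3,6]

giving chain groups C_0 ≅ Z^8, C_1 ≅ Z^11, C_2 ≅ Z^1.

The boundary map ∂_1: C_1 → C_0 maps an edge to its endpoints' difference, ∂[p,q] = q − p. For instance
  ∂[1,2] = [2] − [1].
This gives a 8×11 integer matrix of rank 7; reducing to Smith normal form yields diagonal entries (1,1,1,1,1,1,1).

Boundary ∂_2: C_2 → C_1 maps a triangle to the signed sum of its edges. For instance
  ∂[2,3,6] = [3,6] − [2,6] + [2,3].
The resulting 11×1 matrix has rank 1, and its Smith normal form has invariant factors (1).

Computing H_k = (kernel of ∂_k) / (image of ∂_{k+1}):

  H_0: rank C_0 − rank ∂_1 = 8 − 7 = 1, and the invariant factors of ∂_1 are all 1, so H_0 ≅ Z.
  H_1: rank ker ∂_1 − rank ∂_2 = (11 − 7) − 1 = 3, and the invariant factors of ∂_2 are all 1, so H_1 ≅ Z^3.
  H_2: rank ker ∂_2 − rank ∂_3 = (1 − 1) − 0 = 0, and there is no ∂_3, so H_2 ≅ 0.

H_0 ≅ Z,  H_1 ≅ Z^3,  H_2 = 0.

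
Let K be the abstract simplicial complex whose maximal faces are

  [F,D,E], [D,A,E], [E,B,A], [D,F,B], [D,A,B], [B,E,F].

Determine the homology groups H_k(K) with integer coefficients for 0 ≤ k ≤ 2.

Order the vertices as A < B < D < E < F. Listing each simplex with vertices in this order, K has dimension 2 with simplices:

  0-simplices (5): A, B, D, E, F
  1-simplices (9): AB, AD, AE, BD, BE, BF, DE, DF, EF
  2-simplices (6): ABD, ABE, ADE, BDF, BEF, DEF

giving chain groups C_0 ≅ Z^5, C_1 ≅ Z^9, C_2 ≅ Z^6.

Boundary ∂_1: C_1 → C_0 maps an edge to its endpoints' difference, ∂[p,q] = q − p. For instance
  ∂BD = D − B.
The resulting 5×9 matrix has rank 4, and its Smith normal form has invariant factors (1,1,1,1).

The boundary map ∂_2: C_2 → C_1 maps a triangle to the signed sum of its edges. For instance
  ∂BEF = EF − BF + BE,
  ∂BDF = DF − BF + BD.
This gives a 9×6 integer matrix of rank 5; reducing to Smith normal form yields diagonal entries (1,1,1,1,1).

Computing H_k = (kernel of ∂_k) / (image of ∂_{k+1}):

  H_0: rank C_0 − rank ∂_1 = 5 − 4 = 1, and the invariant factors of ∂_1 are all 1, so H_0 = Z.
  H_1: rank ker ∂_1 − rank ∂_2 = (9 − 4) − 5 = 0, and the invariant factors of ∂_2 are all 1, so H_1 = 0.
  H_2: rank ker ∂_2 − rank ∂_3 = (6 − 5) − 0 = 1, and there is no ∂_3, so H_2 = Z.

H_0 = Z,  H_1 = 0,  H_2 = Z.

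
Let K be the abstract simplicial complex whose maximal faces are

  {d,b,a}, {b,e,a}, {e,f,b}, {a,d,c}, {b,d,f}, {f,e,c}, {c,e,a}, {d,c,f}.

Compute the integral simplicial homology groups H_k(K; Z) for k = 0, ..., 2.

H_0 = Z,  H_1 = 0,  H_2 = Z.

Order the vertices as a < b < c < d < e < f. Listing each simplex with vertices in this order, K has dimension 2 with simplices:

  0-simplices (6): a, b, c, d, e, f
  1-simplices (12): ab, ac, ad, ae, bd, be, bf, cd, ce, cf, df, ef
  2-simplices (8): abd, abe, acd, ace, bdf, bef, cdf, cef

giving chain groups C_0 ≅ Z^6, C_1 ≅ Z^12, C_2 ≅ Z^8.

Boundary ∂_1: C_1 → C_0 is given by ∂[p,q] = [q] − [p].
The 6×12 boundary matrix has rank 5 and Smith normal form diag(1,1,1,1,1).

∂_2: C_2 → C_1 acts by ∂[p,q,r] = [q,r] − [p,r] + [p,q]. For instance
  ∂abe = be − ae + ab,
  ∂cef = ef − cf + ce.
The 12×8 boundary matrix has rank 7 and Smith normal form diag(1,1,1,1,1,1,1).

From H_k ≅ ker(∂_k) / im(∂_{k+1}) we obtain:

  H_0: rank C_0 − rank ∂_1 = 6 − 5 = 1, and the invariant factors of ∂_1 are all 1, so H_0 ≅ Z.
  H_1: rank ker ∂_1 − rank ∂_2 = (12 − 5) − 7 = 0, and the invariant factors of ∂_2 are all 1, so H_1 ≅ 0.
  H_2: rank ker ∂_2 − rank ∂_3 = (8 − 7) − 0 = 1, and there is no ∂_3, so H_2 ≅ Z.

(K is a triangulation of the 2-sphere S^2.)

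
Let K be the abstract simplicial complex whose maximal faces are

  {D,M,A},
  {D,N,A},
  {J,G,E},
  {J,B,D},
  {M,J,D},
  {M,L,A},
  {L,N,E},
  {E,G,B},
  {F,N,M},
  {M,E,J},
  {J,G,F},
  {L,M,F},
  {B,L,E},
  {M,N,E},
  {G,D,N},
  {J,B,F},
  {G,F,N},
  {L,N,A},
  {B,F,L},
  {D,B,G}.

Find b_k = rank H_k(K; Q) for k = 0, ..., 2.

We work with the vertex ordering A < B < D < E < F < G < J < L < M < N. The simplices of K, each written with vertices in increasing order, are:

  0-simplices (10): A, B, D, E, F, G, J, L, M, N
  1-simplices (30): AD, AL, AM, AN, BD, BE, BF, BG, BJ, BL, DG, DJ, DM, DN, EG, EJ, EL, EM, EN, FG, FJ, FL, FM, FN, GJ, GN, JM, LM, LN, MN
  2-simplices (20): ADM, ADN, ALM, ALN, BDG, BDJ, BEG, BEL, BFJ, BFL, DGN, DJM, EGJ, EJM, ELN, EMN, FGJ, FGN, FLM, FMN

so the chain groups are C_0 ≅ Z^10, C_1 ≅ Z^30, C_2 ≅ Z^20.

∂_1: C_1 → C_0 maps an edge to its endpoints' difference, ∂[p,q] = q − p. For instance
  ∂FG = G − F.
The 10×30 boundary matrix has rank 9 and Smith normal form diag(1,1,1,1,1,1,1,1,1).

The boundary map ∂_2: C_2 → C_1 acts by ∂[p,q,r] = [q,r] − [p,r] + [p,q]. For instance
  ∂BEL = EL − BL + BE,
  ∂FGN = GN − FN + FG.
As a 30×20 matrix over Z this has rank 20, with invariant factors (1,1,1,1,1,1,1,1,1,1,1,1,1,1,1,1,1,1,1,2).

Now H_k = ker ∂_k / im ∂_{k+1}, so:

  H_0: rank C_0 − rank ∂_1 = 10 − 9 = 1, and the invariant factors of ∂_1 are all 1, so H_0 = Z.
  H_1: rank ker ∂_1 − rank ∂_2 = (30 − 9) − 20 = 1, and ∂_2 has invariant factor 2 > 1, so H_1 = Z ⊕ Z/2.
  H_2: rank ker ∂_2 − rank ∂_3 = (20 − 20) − 0 = 0, and there is no ∂_3, so H_2 = 0.

(K is a triangulation of the Klein bottle.)

Hence the Betti numbers are b_0 = 1, b_1 = 1, b_2 = 0.

b_0 = 1, b_1 = 1, b_2 = 0.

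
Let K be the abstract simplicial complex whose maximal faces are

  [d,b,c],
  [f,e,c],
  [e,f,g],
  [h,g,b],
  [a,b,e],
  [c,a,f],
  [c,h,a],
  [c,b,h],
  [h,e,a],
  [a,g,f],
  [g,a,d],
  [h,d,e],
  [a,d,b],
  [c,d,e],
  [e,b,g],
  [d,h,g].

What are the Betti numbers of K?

Fix the vertex order a < b < c < d < e < f < g < h and write every simplex with vertices in increasing order. Then dim K = 2 and the simplices of K are:

  0-simplices (8): a, b, c, d, e, f, g, h
  1-simplices (24): ab, ac, ad, ae, af, ag, ah, bc, bd, be, bg, bh, cd, ce, cf, ch, de, dg, dh, ef, eg, eh, fg, gh
  2-simplices (16): abd, abe, acf, ach, adg, aeh, afg, bcd, bch, beg, bgh, cde, cef, deh, dgh, efg

Hence C_0 ≅ Z^8, C_1 ≅ Z^24, C_2 ≅ Z^16.

∂_1: C_1 → C_0 maps an edge to its endpoints' difference, ∂[p,q] = q − p. For instance
  ∂dh = h − d.
As a 8×24 matrix over Z this has rank 7, with invariant factors (1,1,1,1,1,1,1).

∂_2: C_2 → C_1 acts by ∂[p,q,r] = [q,r] − [p,r] + [p,q]. For instance
  ∂bch = ch − bh + bc,
  ∂adg = dg − ag + ad.
This gives a 24×16 integer matrix of rank 15; reducing to Smith normal form yields diagonal entries (1,1,1,1,1,1,1,1,1,1,1,1,1,1,1).

Computing H_k = (kernel of ∂_k) / (image of ∂_{k+1}):

  H_0: rank C_0 − rank ∂_1 = 8 − 7 = 1, and the invariant factors of ∂_1 are all 1, so H_0 = Z.
  H_1: rank ker ∂_1 − rank ∂_2 = (24 − 7) − 15 = 2, and the invariant factors of ∂_2 are all 1, so H_1 = Z^2.
  H_2: rank ker ∂_2 − rank ∂_3 = (16 − 15) − 0 = 1, and there is no ∂_3, so H_2 = Z.

As a check, the Euler characteristic is 8 − 24 + 16 = 0, which agrees with 1 − 2 + 1 = 0.

Hence the Betti numbers are b_0 = 1, b_1 = 2, b_2 = 1.

b_0 = 1, b_1 = 2, b_2 = 1.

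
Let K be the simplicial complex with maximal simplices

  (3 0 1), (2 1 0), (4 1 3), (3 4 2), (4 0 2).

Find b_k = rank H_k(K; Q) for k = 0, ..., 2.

b_0 = 1, b_1 = 1, b_2 = 0.

We work with the vertex ordering 0 < 1 < 2 < 3 < 4. The simplices of K, each written with vertices in increasing order, are:

  0-simplices (5): [0], [1], [2], [3], [4]
  1-simplices (10): [0,1], [0,2], [0,3], [0,4], [1,2], [1,3], [1,4], [2,3], [2,4], [3,4]
  2-simplices (5): [0,1,2], [0,1,3], [0,2,4], [1,3,4], [2,3,4]

giving chain groups C_0 ≅ Z^5, C_1 ≅ Z^10, C_2 ≅ Z^5.

Boundary ∂_1: C_1 → C_0 is given by ∂[p,q] = [q] − [p]. For instance
  ∂[2,4] = [4] − [2].
This gives a 5×10 integer matrix of rank 4; reducing to Smith normal form yields diagonal entries (1,1,1,1).

The boundary map ∂_2: C_2 → C_1 sends each 2-simplex [p,q,r] to [q,r] − [p,r] + [p,q]. For instance
  ∂[2,3,4] = [3,4] − [2,4] + [2,3],
  ∂[1,3,4] = [3,4] − [1,4] + [1,3].
The 10×5 boundary matrix has rank 5 and Smith normal form diag(1,1,1,1,1).

From H_k ≅ ker(∂_k) / im(∂_{k+1}) we obtain:

  H_0: rank C_0 − rank ∂_1 = 5 − 4 = 1, and the invariant factors of ∂_1 are all 1, so H_0 = Z.
  H_1: rank ker ∂_1 − rank ∂_2 = (10 − 4) − 5 = 1, and the invariant factors of ∂_2 are all 1, so H_1 = Z.
  H_2: rank ker ∂_2 − rank ∂_3 = (5 − 5) − 0 = 0, and there is no ∂_3, so H_2 = 0.

As a check, the Euler characteristic is 5 − 10 + 5 = 0, which agrees with 1 − 1 + 0 = 0.
(K is a triangulation of the Möbius band.)

Hence the Betti numbers are b_0 = 1, b_1 = 1, b_2 = 0.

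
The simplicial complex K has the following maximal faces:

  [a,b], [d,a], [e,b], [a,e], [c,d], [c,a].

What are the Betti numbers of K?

b_0 = 1, b_1 = 2.

K has 5 vertices, 6 edges.
rank ∂_0 = 0, rank ∂_1 = 4 ⇒ b_0 = 5 − 0 − 4 = 1; all invariant factors of ∂_1 are 1 so no torsion. So H_0 ≅ Z.
rank ∂_1 = 4, rank ∂_2 = 0 ⇒ b_1 = 6 − 4 − 0 = 2. So H_1 ≅ Z^2.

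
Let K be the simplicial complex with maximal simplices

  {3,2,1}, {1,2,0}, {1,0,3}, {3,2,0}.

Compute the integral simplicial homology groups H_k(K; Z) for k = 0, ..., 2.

H_0 ≅ Z,  H_1 = 0,  H_2 ≅ Z.

Fix the vertex order 0 < 1 < 2 < 3 and write every simplex with vertices in increasing order. Then dim K = 2 and the simplices of K are:

  0-simplices (4): [0], [1], [2], [3]
  1-simplices (6): [0,1], [0,2], [0,3], [1,2], [1,3], [2,3]
  2-simplices (4): [0,1,2], [0,1,3], [0,2,3], [1,2,3]

Hence C_0 ≅ Z^4, C_1 ≅ Z^6, C_2 ≅ Z^4.

The boundary map ∂_1: C_1 → C_0 maps an edge to its endpoints' difference, ∂[p,q] = q − p. For instance
  ∂[0,2] = [2] − [0].
The 4×6 boundary matrix has rank 3 and Smith normal form diag(1,1,1).

The boundary map ∂_2: C_2 → C_1 sends each 2-simplex [p,q,r] to [q,r] − [p,r] + [p,q]. For instance
  ∂[0,1,3] = [1,3] − [0,3] + [0,1],
  ∂[0,1,2] = [1,2] − [0,2] + [0,1].
The resulting 6×4 matrix has rank 3, and its Smith normal form has invariant factors (1,1,1).

Reading off H_k = ker ∂_k / im ∂_{k+1}:

  H_0: rank C_0 − rank ∂_1 = 4 − 3 = 1, and the invariant factors of ∂_1 are all 1, so H_0 ≅ Z.
  H_1: rank ker ∂_1 − rank ∂_2 = (6 − 3) − 3 = 0, and the invariant factors of ∂_2 are all 1, so H_1 ≅ 0.
  H_2: rank ker ∂_2 − rank ∂_3 = (4 − 3) − 0 = 1, and there is no ∂_3, so H_2 ≅ Z.

(K is a triangulation of the 2-sphere S^2.)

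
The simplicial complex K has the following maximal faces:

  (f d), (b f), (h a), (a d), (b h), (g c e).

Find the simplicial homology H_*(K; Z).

Order the vertices as a < b < c < d < e < f < g < h. Listing each simplex with vertices in this order, K has dimension 2 with simplices:

  0-simplices (8): a, b, c, d, e, f, g, h
  1-simplices (8): ad, ah, bf, bh, ce, cg, df, eg
  2-simplices (1): ceg

giving chain groups C_0 ≅ Z^8, C_1 ≅ Z^8, C_2 ≅ Z^1.

The boundary map ∂_1: C_1 → C_0 is given by ∂[p,q] = [q] − [p].
This gives a 8×8 integer matrix of rank 6; reducing to Smith normal form yields diagonal entries (1,1,1,1,1,1).

The boundary map ∂_2: C_2 → C_1 sends each 2-simplex [p,q,r] to [q,r] − [p,r] + [p,q]. For instance
  ∂ceg = eg − cg + ce.
The resulting 8×1 matrix has rank 1, and its Smith normal form has invariant factors (1).

Now H_k = ker ∂_k / im ∂_{k+1}, so:

  H_0: rank C_0 − rank ∂_1 = 8 − 6 = 2, and the invariant factors of ∂_1 are all 1, so H_0 ≅ Z^2.
  H_1: rank ker ∂_1 − rank ∂_2 = (8 − 6) − 1 = 1, and the invariant factors of ∂_2 are all 1, so H_1 ≅ Z.
  H_2: rank ker ∂_2 − rank ∂_3 = (1 − 1) − 0 = 0, and there is no ∂_3, so H_2 ≅ 0.

(K is a triangulation of the disjoint union of the circle S^1 and the 2-simplex.)

H_0 ≅ Z^2,  H_1 ≅ Z,  H_2 = 0.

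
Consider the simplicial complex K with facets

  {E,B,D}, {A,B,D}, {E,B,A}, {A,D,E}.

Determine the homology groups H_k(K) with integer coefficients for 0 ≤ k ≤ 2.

Fix the vertex order A < B < D < E and write every simplex with vertices in increasing order. Then dim K = 2 and the simplices of K are:

  0-simplices (4): A, B, D, E
  1-simplices (6): AB, AD, AE, BD, BE, DE
  2-simplices (4): ABD, ABE, ADE, BDE

so the chain groups are C_0 ≅ Z^4, C_1 ≅ Z^6, C_2 ≅ Z^4.

∂_1: C_1 → C_0 is given by ∂[p,q] = [q] − [p].
As a 4×6 matrix over Z this has rank 3, with invariant factors (1,1,1).

∂_2: C_2 → C_1 maps a triangle to the signed sum of its edges. For instance
  ∂ABD = BD − AD + AB,
  ∂ABE = BE − AE + AB.
As a 6×4 matrix over Z this has rank 3, with invariant factors (1,1,1).

Now H_k = ker ∂_k / im ∂_{k+1}, so:

  H_0: rank C_0 − rank ∂_1 = 4 − 3 = 1, and the invariant factors of ∂_1 are all 1, so H_0 = Z.
  H_1: rank ker ∂_1 − rank ∂_2 = (6 − 3) − 3 = 0, and the invariant factors of ∂_2 are all 1, so H_1 = 0.
  H_2: rank ker ∂_2 − rank ∂_3 = (4 − 3) − 0 = 1, and there is no ∂_3, so H_2 = Z.

(K is a triangulation of the 2-sphere S^2.)

H_0 ≅ Z,  H_1 = 0,  H_2 ≅ Z.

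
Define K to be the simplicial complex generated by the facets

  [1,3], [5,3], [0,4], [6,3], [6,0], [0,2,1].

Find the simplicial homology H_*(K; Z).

H_0 = Z,  H_1 = Z,  H_2 = 0.

We work with the vertex ordering 0 < 1 < 2 < 3 < 4 < 5 < 6. The simplices of K, each written with vertices in increasing order, are:

  0-simplices (7): [0], [1], [2], [3], [4], [5], [6]
  1-simplices (8): [0,1], [0,2], [0,4], [0,6], [1,2], [1,3], [3,5], [3,6]
  2-simplices (1): [0,1,2]

so the chain groups are C_0 ≅ Z^7, C_1 ≅ Z^8, C_2 ≅ Z^1.

Boundary ∂_1: C_1 → C_0 is given by ∂[p,q] = [q] − [p].
The 7×8 boundary matrix has rank 6 and Smith normal form diag(1,1,1,1,1,1).

The boundary map ∂_2: C_2 → C_1 maps a triangle to the signed sum of its edges. For instance
  ∂[0,1,2] = [1,2] − [0,2] + [0,1].
The resulting 8×1 matrix has rank 1, and its Smith normal form has invariant factors (1).

Now H_k = ker ∂_k / im ∂_{k+1}, so:

  H_0: rank C_0 − rank ∂_1 = 7 − 6 = 1, and the invariant factors of ∂_1 are all 1, so H_0 = Z.
  H_1: rank ker ∂_1 − rank ∂_2 = (8 − 6) − 1 = 1, and the invariant factors of ∂_2 are all 1, so H_1 = Z.
  H_2: rank ker ∂_2 − rank ∂_3 = (1 − 1) − 0 = 0, and there is no ∂_3, so H_2 = 0.

As a check, the Euler characteristic is 7 − 8 + 1 = 0, which agrees with 1 − 1 + 0 = 0.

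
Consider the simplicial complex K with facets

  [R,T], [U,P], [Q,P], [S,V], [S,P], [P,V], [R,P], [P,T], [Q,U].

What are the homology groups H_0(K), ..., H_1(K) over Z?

H_0 ≅ Z,  H_1 ≅ Z^3.

K has 7 vertices, 9 edges.
rank ∂_0 = 0, rank ∂_1 = 6 ⇒ b_0 = 7 − 0 − 6 = 1; all invariant factors of ∂_1 are 1 so no torsion. So H_0 = Z.
rank ∂_1 = 6, rank ∂_2 = 0 ⇒ b_1 = 9 − 6 − 0 = 3. So H_1 = Z^3.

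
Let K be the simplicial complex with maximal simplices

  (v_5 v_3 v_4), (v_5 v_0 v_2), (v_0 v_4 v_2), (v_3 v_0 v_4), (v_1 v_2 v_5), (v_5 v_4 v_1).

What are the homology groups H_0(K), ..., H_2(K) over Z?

H_0 ≅ Z,  H_1 ≅ Z,  H_2 = 0.

K has 6 vertices, 12 edges, 6 triangles.
rank ∂_0 = 0, rank ∂_1 = 5 ⇒ b_0 = 6 − 0 − 5 = 1; all invariant factors of ∂_1 are 1 so no torsion. So H_0 ≅ Z.
rank ∂_1 = 5, rank ∂_2 = 6 ⇒ b_1 = 12 − 5 − 6 = 1; all invariant factors of ∂_2 are 1 so no torsion. So H_1 ≅ Z.
rank ∂_2 = 6, rank ∂_3 = 0 ⇒ b_2 = 6 − 6 − 0 = 0. So H_2 ≅ 0.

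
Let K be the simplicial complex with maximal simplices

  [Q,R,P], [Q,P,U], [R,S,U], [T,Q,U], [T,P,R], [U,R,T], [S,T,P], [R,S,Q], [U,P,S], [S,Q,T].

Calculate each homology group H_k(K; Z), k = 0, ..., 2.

H_0 ≅ Z,  H_1 ≅ Z/2Z,  H_2 = 0.

We work with the vertex ordering P < Q < R < S < T < U. The simplices of K, each written with vertices in increasing order, are:

  0-simplices (6): P, Q, R, S, T, U
  1-simplices (15): PQ, PR, PS, PT, PU, QR, QS, QT, QU, RS, RT, RU, ST, SU, TU
  2-simplices (10): PQR, PQU, PRT, PST, PSU, QRS, QST, QTU, RSU, RTU

Hence C_0 ≅ Z^6, C_1 ≅ Z^15, C_2 ≅ Z^10.

∂_1: C_1 → C_0 maps an edge to its endpoints' difference, ∂[p,q] = q − p. For instance
  ∂SU = U − S.
The resulting 6×15 matrix has rank 5, and its Smith normal form has invariant factors (1,1,1,1,1).

The boundary map ∂_2: C_2 → C_1 maps a triangle to the signed sum of its edges. For instance
  ∂QRS = RS − QS + QR,
  ∂PQR = QR − PR + PQ.
The 15×10 boundary matrix has rank 10 and Smith normal form diag(1,1,1,1,1,1,1,1,1,2).

Computing H_k = (kernel of ∂_k) / (image of ∂_{k+1}):

  H_0: rank C_0 − rank ∂_1 = 6 − 5 = 1, and the invariant factors of ∂_1 are all 1, so H_0 ≅ Z.
  H_1: rank ker ∂_1 − rank ∂_2 = (15 − 5) − 10 = 0, and ∂_2 has invariant factor 2 > 1, so H_1 ≅ Z/2Z.
  H_2: rank ker ∂_2 − rank ∂_3 = (10 − 10) − 0 = 0, and there is no ∂_3, so H_2 ≅ 0.

(K is a triangulation of the real projective plane RP^2.)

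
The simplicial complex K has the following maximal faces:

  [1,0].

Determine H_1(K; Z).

H_1 ≅ 0.

Order the vertices as 0 < 1. Listing each simplex with vertices in this order, K has dimension 1 with simplices:

  0-simplices (2): [0], [1]
  1-simplices (1): [0,1]

so the chain groups are C_0 ≅ Z^2, C_1 ≅ Z^1.

The boundary map ∂_1: C_1 → C_0 maps an edge to its endpoints' difference, ∂[p,q] = q − p. For instance
  ∂[0,1] = [1] − [0].
The resulting 2×1 matrix has rank 1, and its Smith normal form has invariant factors (1).

From H_k ≅ ker(∂_k) / im(∂_{k+1}) we obtain:

  H_1: rank ker ∂_1 − rank ∂_2 = (1 − 1) − 0 = 0, and there is no ∂_2, so H_1 = 0.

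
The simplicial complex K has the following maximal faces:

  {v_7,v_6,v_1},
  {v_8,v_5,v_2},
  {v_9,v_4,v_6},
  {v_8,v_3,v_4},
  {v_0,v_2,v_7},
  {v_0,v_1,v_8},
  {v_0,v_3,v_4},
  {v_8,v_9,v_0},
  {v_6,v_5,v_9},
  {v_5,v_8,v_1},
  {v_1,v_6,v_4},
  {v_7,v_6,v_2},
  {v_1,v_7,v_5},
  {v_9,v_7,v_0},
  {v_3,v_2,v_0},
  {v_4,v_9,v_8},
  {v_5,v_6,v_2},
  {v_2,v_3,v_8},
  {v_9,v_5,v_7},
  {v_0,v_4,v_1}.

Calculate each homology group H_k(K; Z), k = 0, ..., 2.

H_0 = Z,  H_1 = Z ⊕ Z_2,  H_2 = 0.

Order the vertices as v_0 < v_1 < v_2 < v_3 < v_4 < v_5 < v_6 < v_7 < v_8 < v_9. Listing each simplex with vertices in this order, K has dimension 2 with simplices:

  0-simplices (10): [v_0], [v_1], [v_2], [v_3], [v_4], [v_5], [v_6], [v_7], [v_8], [v_9]
  1-simplices (30): (30 of them)
  2-simplices (20): (20 of them)

Hence C_0 ≅ Z^10, C_1 ≅ Z^30, C_2 ≅ Z^20.

∂_1: C_1 → C_0 sends each edge [p,q] (with p < q) to q − p. For instance
  ∂[v_4,v_6] = [v_6] − [v_4].
As a 10×30 matrix over Z this has rank 9, with invariant factors (1,1,1,1,1,1,1,1,1).

The boundary map ∂_2: C_2 → C_1 maps a triangle to the signed sum of its edges. For instance
  ∂[v_0,v_1,v_8] = [v_1,v_8] − [v_0,v_8] + [v_0,v_1],
  ∂[v_2,v_6,v_7] = [v_6,v_7] − [v_2,v_7] + [v_2,v_6].
As a 30×20 matrix over Z this has rank 20, with invariant factors (1,1,1,1,1,1,1,1,1,1,1,1,1,1,1,1,1,1,1,2).

From H_k ≅ ker(∂_k) / im(∂_{k+1}) we obtain:

  H_0: rank C_0 − rank ∂_1 = 10 − 9 = 1, and the invariant factors of ∂_1 are all 1, so H_0 = Z.
  H_1: rank ker ∂_1 − rank ∂_2 = (30 − 9) − 20 = 1, and ∂_2 has invariant factor 2 > 1, so H_1 = Z ⊕ Z_2.
  H_2: rank ker ∂_2 − rank ∂_3 = (20 − 20) − 0 = 0, and there is no ∂_3, so H_2 = 0.

As a check, the Euler characteristic is 10 − 30 + 20 = 0, which agrees with 1 − 1 + 0 = 0.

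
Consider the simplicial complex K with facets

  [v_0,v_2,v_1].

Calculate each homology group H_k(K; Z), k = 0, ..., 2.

H_0 = Z,  H_1 = 0,  H_2 = 0.

Order the vertices as v_0 < v_1 < v_2. Listing each simplex with vertices in this order, K has dimension 2 with simplices:

  0-simplices (3): [v_0], [v_1], [v_2]
  1-simplices (3): [v_0,v_1], [v_0,v_2], [v_1,v_2]
  2-simplices (1): [v_0,v_1,v_2]

Hence C_0 ≅ Z^3, C_1 ≅ Z^3, C_2 ≅ Z^1.

The boundary map ∂_1: C_1 → C_0 maps an edge to its endpoints' difference, ∂[p,q] = q − p. For instance
  ∂[v_0,v_2] = [v_2] − [v_0].
This gives a 3×3 integer matrix of rank 2; reducing to Smith normal form yields diagonal entries (1,1).

The boundary map ∂_2: C_2 → C_1 sends each 2-simplex [p,q,r] to [q,r] − [p,r] + [p,q]. For instance
  ∂[v_0,v_1,v_2] = [v_1,v_2] − [v_0,v_2] + [v_0,v_1].
As a 3×1 matrix over Z this has rank 1, with invariant factors (1).

Computing H_k = (kernel of ∂_k) / (image of ∂_{k+1}):

  H_0: rank C_0 − rank ∂_1 = 3 − 2 = 1, and the invariant factors of ∂_1 are all 1, so H_0 = Z.
  H_1: rank ker ∂_1 − rank ∂_2 = (3 − 2) − 1 = 0, and the invariant factors of ∂_2 are all 1, so H_1 = 0.
  H_2: rank ker ∂_2 − rank ∂_3 = (1 − 1) − 0 = 0, and there is no ∂_3, so H_2 = 0.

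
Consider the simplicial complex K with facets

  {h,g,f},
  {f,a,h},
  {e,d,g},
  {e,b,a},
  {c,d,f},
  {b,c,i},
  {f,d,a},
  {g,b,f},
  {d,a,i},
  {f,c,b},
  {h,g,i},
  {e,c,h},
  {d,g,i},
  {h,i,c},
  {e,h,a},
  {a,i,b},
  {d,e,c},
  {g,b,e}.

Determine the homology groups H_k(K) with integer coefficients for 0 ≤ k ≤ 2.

Fix the vertex order a < b < c < d < e < f < g < h < i and write every simplex with vertices in increasing order. Then dim K = 2 and the simplices of K are:

  0-simplices (9): a, b, c, d, e, f, g, h, i
  1-simplices (27): ab, ad, ae, af, ah, ai, bc, be, bf, bg, bi, cd, ce, cf, ch, ci, de, df, dg, di, eg, eh, fg, fh, gh, gi, hi
  2-simplices (18): abe, abi, adf, adi, aeh, afh, bcf, bci, beg, bfg, cde, cdf, ceh, chi, deg, dgi, fgh, ghi

giving chain groups C_0 ≅ Z^9, C_1 ≅ Z^27, C_2 ≅ Z^18.

∂_1: C_1 → C_0 maps an edge to its endpoints' difference, ∂[p,q] = q − p.
As a 9×27 matrix over Z this has rank 8, with invariant factors (1,1,1,1,1,1,1,1).

The boundary map ∂_2: C_2 → C_1 sends each 2-simplex [p,q,r] to [q,r] − [p,r] + [p,q]. For instance
  ∂adi = di − ai + ad,
  ∂fgh = gh − fh + fg.
As a 27×18 matrix over Z this has rank 17, with invariant factors (1,1,1,1,1,1,1,1,1,1,1,1,1,1,1,1,1).

Reading off H_k = ker ∂_k / im ∂_{k+1}:

  H_0: rank C_0 − rank ∂_1 = 9 − 8 = 1, and the invariant factors of ∂_1 are all 1, so H_0 ≅ Z.
  H_1: rank ker ∂_1 − rank ∂_2 = (27 − 8) − 17 = 2, and the invariant factors of ∂_2 are all 1, so H_1 ≅ Z^2.
  H_2: rank ker ∂_2 − rank ∂_3 = (18 − 17) − 0 = 1, and there is no ∂_3, so H_2 ≅ Z.

H_0 = Z,  H_1 = Z^2,  H_2 = Z.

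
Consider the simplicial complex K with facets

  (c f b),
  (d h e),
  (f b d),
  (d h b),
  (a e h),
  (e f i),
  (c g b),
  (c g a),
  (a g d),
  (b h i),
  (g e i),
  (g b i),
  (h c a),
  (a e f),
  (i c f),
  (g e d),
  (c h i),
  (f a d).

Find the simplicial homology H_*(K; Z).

H_0 = Z,  H_1 = Z ⊕ Z/2,  H_2 = 0.

Fix the vertex order a < b < c < d < e < f < g < h < i and write every simplex with vertices in increasing order. Then dim K = 2 and the simplices of K are:

  0-simplices (9): a, b, c, d, e, f, g, h, i
  1-simplices (27): ac, ad, ae, af, ag, ah, bc, bd, bf, bg, bh, bi, cf, cg, ch, ci, de, df, dg, dh, ef, eg, eh, ei, fi, gi, hi
  2-simplices (18): acg, ach, adf, adg, aef, aeh, bcf, bcg, bdf, bdh, bgi, bhi, cfi, chi, deg, deh, efi, egi

Hence C_0 ≅ Z^9, C_1 ≅ Z^27, C_2 ≅ Z^18.

The boundary map ∂_1: C_1 → C_0 is given by ∂[p,q] = [q] − [p].
As a 9×27 matrix over Z this has rank 8, with invariant factors (1,1,1,1,1,1,1,1).

The boundary map ∂_2: C_2 → C_1 acts by ∂[p,q,r] = [q,r] − [p,r] + [p,q]. For instance
  ∂bdf = df − bf + bd,
  ∂adg = dg − ag + ad.
This gives a 27×18 integer matrix of rank 18; reducing to Smith normal form yields diagonal entries (1,1,1,1,1,1,1,1,1,1,1,1,1,1,1,1,1,2).

From H_k ≅ ker(∂_k) / im(∂_{k+1}) we obtain:

  H_0: rank C_0 − rank ∂_1 = 9 − 8 = 1, and the invariant factors of ∂_1 are all 1, so H_0 = Z.
  H_1: rank ker ∂_1 − rank ∂_2 = (27 − 8) − 18 = 1, and ∂_2 has invariant factor 2 > 1, so H_1 = Z ⊕ Z/2.
  H_2: rank ker ∂_2 − rank ∂_3 = (18 − 18) − 0 = 0, and there is no ∂_3, so H_2 = 0.

As a check, the Euler characteristic is 9 − 27 + 18 = 0, which agrees with 1 − 1 + 0 = 0.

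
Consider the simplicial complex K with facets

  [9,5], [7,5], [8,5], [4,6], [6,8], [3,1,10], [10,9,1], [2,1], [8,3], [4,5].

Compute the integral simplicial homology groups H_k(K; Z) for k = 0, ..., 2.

H_0 ≅ Z,  H_1 ≅ Z^2,  H_2 = 0.

Take the total order 1 < 2 < 3 < 4 < 5 < 6 < 7 < 8 < 9 < 10 on the vertex set. Then K (dimension 2) consists of the simplices:

  0-simplices (10): [1], [2], [3], [4], [5], [6], [7], [8], [9], [10]
  1-simplices (13): [1,2], [1,3], [1,9], [1,10], [3,8], [3,10], [4,5], [4,6], [5,7], [5,8], [5,9], [6,8], [9,10]
  2-simplices (2): [1,3,10], [1,9,10]

giving chain groups C_0 ≅ Z^10, C_1 ≅ Z^13, C_2 ≅ Z^2.

The boundary map ∂_1: C_1 → C_0 sends each edge [p,q] (with p < q) to q − p. For instance
  ∂[3,8] = [8] − [3].
The 10×13 boundary matrix has rank 9 and Smith normal form diag(1,1,1,1,1,1,1,1,1).

The boundary map ∂_2: C_2 → C_1 acts by ∂[p,q,r] = [q,r] − [p,r] + [p,q]. For instance
  ∂[1,3,10] = [3,10] − [1,10] + [1,3],
  ∂[1,9,10] = [9,10] − [1,10] + [1,9].
This gives a 13×2 integer matrix of rank 2; reducing to Smith normal form yields diagonal entries (1,1).

Computing H_k = (kernel of ∂_k) / (image of ∂_{k+1}):

  H_0: rank C_0 − rank ∂_1 = 10 − 9 = 1, and the invariant factors of ∂_1 are all 1, so H_0 ≅ Z.
  H_1: rank ker ∂_1 − rank ∂_2 = (13 − 9) − 2 = 2, and the invariant factors of ∂_2 are all 1, so H_1 ≅ Z^2.
  H_2: rank ker ∂_2 − rank ∂_3 = (2 − 2) − 0 = 0, and there is no ∂_3, so H_2 ≅ 0.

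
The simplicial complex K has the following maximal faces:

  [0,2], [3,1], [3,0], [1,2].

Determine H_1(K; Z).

K has 4 vertices, 4 edges.
rank ∂_1 = 3, rank ∂_2 = 0 ⇒ b_1 = 4 − 3 − 0 = 1. So H_1 = Z.

H_1 = Z.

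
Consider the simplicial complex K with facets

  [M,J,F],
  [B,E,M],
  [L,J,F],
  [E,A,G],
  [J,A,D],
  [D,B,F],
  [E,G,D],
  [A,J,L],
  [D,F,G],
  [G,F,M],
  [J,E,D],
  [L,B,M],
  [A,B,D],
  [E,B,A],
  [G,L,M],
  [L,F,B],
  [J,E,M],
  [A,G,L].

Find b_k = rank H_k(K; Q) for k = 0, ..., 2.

b_0 = 1, b_1 = 1, b_2 = 0.

Order the vertices as A < B < D < E < F < G < J < L < M. Listing each simplex with vertices in this order, K has dimension 2 with simplices:

  0-simplices (9): A, B, D, E, F, G, J, L, M
  1-simplices (27): AB, AD, AE, AG, AJ, AL, BD, BE, BF, BL, BM, DE, DF, DG, DJ, EG, EJ, EM, FG, FJ, FL, FM, GL, GM, JL, JM, LM
  2-simplices (18): ABD, ABE, ADJ, AEG, AGL, AJL, BDF, BEM, BFL, BLM, DEG, DEJ, DFG, EJM, FGM, FJL, FJM, GLM

giving chain groups C_0 ≅ Z^9, C_1 ≅ Z^27, C_2 ≅ Z^18.

∂_1: C_1 → C_0 sends each edge [p,q] (with p < q) to q − p.
The 9×27 boundary matrix has rank 8 and Smith normal form diag(1,1,1,1,1,1,1,1).

Boundary ∂_2: C_2 → C_1 acts by ∂[p,q,r] = [q,r] − [p,r] + [p,q]. For instance
  ∂ABE = BE − AE + AB,
  ∂BDF = DF − BF + BD.
This gives a 27×18 integer matrix of rank 18; reducing to Smith normal form yields diagonal entries (1,1,1,1,1,1,1,1,1,1,1,1,1,1,1,1,1,2).

Reading off H_k = ker ∂_k / im ∂_{k+1}:

  H_0: rank C_0 − rank ∂_1 = 9 − 8 = 1, and the invariant factors of ∂_1 are all 1, so H_0 ≅ Z.
  H_1: rank ker ∂_1 − rank ∂_2 = (27 − 8) − 18 = 1, and ∂_2 has invariant factor 2 > 1, so H_1 ≅ Z ⊕ Z/2Z.
  H_2: rank ker ∂_2 − rank ∂_3 = (18 − 18) − 0 = 0, and there is no ∂_3, so H_2 ≅ 0.

Hence the Betti numbers are b_0 = 1, b_1 = 1, b_2 = 0.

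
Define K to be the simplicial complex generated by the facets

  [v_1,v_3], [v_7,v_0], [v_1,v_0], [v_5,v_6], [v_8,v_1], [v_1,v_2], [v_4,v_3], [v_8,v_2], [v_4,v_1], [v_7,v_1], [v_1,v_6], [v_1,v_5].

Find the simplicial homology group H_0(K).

H_0 ≅ Z.

Take the total order v_0 < v_1 < v_2 < v_3 < v_4 < v_5 < v_6 < v_7 < v_8 on the vertex set. Then K (dimension 1) consists of the simplices:

  0-simplices (9): [v_0], [v_1], [v_2], [v_3], [v_4], [v_5], [v_6], [v_7], [v_8]
  1-simplices (12): [v_0,v_1], [v_0,v_7], [v_1,v_2], [v_1,v_3], [v_1,v_4], [v_1,v_5], [v_1,v_6], [v_1,v_7], [v_1,v_8], [v_2,v_8], [v_3,v_4], [v_5,v_6]

giving chain groups C_0 ≅ Z^9, C_1 ≅ Z^12.

∂_1: C_1 → C_0 sends each edge [p,q] (with p < q) to q − p. For instance
  ∂[v_5,v_6] = [v_6] − [v_5].
As a 9×12 matrix over Z this has rank 8, with invariant factors (1,1,1,1,1,1,1,1).

Now H_k = ker ∂_k / im ∂_{k+1}, so:

  H_0: rank C_0 − rank ∂_1 = 9 − 8 = 1, and the invariant factors of ∂_1 are all 1, so H_0 = Z.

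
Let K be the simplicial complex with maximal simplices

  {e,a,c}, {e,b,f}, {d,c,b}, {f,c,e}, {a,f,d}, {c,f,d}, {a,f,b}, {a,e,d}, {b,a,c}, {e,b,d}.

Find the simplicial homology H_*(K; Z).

H_0 = Z,  H_1 = Z/2Z,  H_2 = 0.

Order the vertices as a < b < c < d < e < f. Listing each simplex with vertices in this order, K has dimension 2 with simplices:

  0-simplices (6): a, b, c, d, e, f
  1-simplices (15): ab, ac, ad, ae, af, bc, bd, be, bf, cd, ce, cf, de, df, ef
  2-simplices (10): abc, abf, ace, ade, adf, bcd, bde, bef, cdf, cef

giving chain groups C_0 ≅ Z^6, C_1 ≅ Z^15, C_2 ≅ Z^10.

The boundary map ∂_1: C_1 → C_0 is given by ∂[p,q] = [q] − [p].
This gives a 6×15 integer matrix of rank 5; reducing to Smith normal form yields diagonal entries (1,1,1,1,1).

Boundary ∂_2: C_2 → C_1 acts by ∂[p,q,r] = [q,r] − [p,r] + [p,q]. For instance
  ∂cdf = df − cf + cd,
  ∂bde = de − be + bd.
The resulting 15×10 matrix has rank 10, and its Smith normal form has invariant factors (1,1,1,1,1,1,1,1,1,2).

From H_k ≅ ker(∂_k) / im(∂_{k+1}) we obtain:

  H_0: rank C_0 − rank ∂_1 = 6 − 5 = 1, and the invariant factors of ∂_1 are all 1, so H_0 ≅ Z.
  H_1: rank ker ∂_1 − rank ∂_2 = (15 − 5) − 10 = 0, and ∂_2 has invariant factor 2 > 1, so H_1 ≅ Z/2Z.
  H_2: rank ker ∂_2 − rank ∂_3 = (10 − 10) − 0 = 0, and there is no ∂_3, so H_2 ≅ 0.

As a check, the Euler characteristic is 6 − 15 + 10 = 1, which agrees with 1 − 0 + 0 = 1.
(K is a triangulation of the real projective plane RP^2.)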